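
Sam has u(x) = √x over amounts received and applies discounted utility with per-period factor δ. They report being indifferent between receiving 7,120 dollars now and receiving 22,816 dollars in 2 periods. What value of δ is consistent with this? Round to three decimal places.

Indifference means u(7120) = δ^2 · u(22816), so δ^2 = u(7120)/u(22816).
Since u(x) = √x, δ^2 = √(7120/22816) = 0.55862.
So δ = 0.55862^(1/2) ≈ 0.747.

δ ≈ 0.747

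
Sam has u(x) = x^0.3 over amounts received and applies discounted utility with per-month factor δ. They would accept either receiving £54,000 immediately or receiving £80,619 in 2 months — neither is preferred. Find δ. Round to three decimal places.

Equating discounted utilities: u(54000) = δ^2·u(80619) ⇒ δ^2 = u(54000)/u(80619).
Since u(x) = x^0.3, δ^2 = (54000/80619)^0.3 = 0.66982^0.3 = 0.88672.
Hence δ = (0.88672)^(1/2) = 0.94166.

δ ≈ 0.942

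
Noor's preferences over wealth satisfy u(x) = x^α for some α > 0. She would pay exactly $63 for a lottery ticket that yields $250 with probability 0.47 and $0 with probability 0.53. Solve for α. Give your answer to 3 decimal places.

α ≈ 0.548

EU(lottery) = 0.47·250^α + 0.53·0 = 0.47·250^α.
Indifference: 63^α = 0.47·250^α, so (63/250)^α = 0.47.
Taking logs: α·ln(63/250) = ln(0.47), so α = -0.755023 / -1.378326 ≈ 0.548.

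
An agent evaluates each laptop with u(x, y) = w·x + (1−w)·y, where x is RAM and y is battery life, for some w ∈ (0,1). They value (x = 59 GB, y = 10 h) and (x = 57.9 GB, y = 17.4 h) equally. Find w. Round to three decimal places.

w = 0.871

u(59,10) = u(57.9,17.4) means w·59 + (1−w)·10 = w·57.9 + (1−w)·17.4.
Collecting terms: w·1.1 = (1−w)·7.4.
So w/(1−w) = 7.4/1.1 = 6.7273, giving w = 7.4/(1.1+7.4) = 0.871.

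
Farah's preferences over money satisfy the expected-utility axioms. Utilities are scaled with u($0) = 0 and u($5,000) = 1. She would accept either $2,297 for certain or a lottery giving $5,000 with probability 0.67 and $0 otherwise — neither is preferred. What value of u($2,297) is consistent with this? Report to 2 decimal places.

u($2,297) equals the lottery's expected utility: 0.67·1 + 0.33·0 = 0.67.

0.67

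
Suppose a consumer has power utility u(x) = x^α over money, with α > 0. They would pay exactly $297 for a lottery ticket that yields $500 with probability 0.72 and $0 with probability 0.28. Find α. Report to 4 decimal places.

The lottery's expected utility is 0.72·u(500) + 0.28·u(0) = 0.72·500^α (since u(0) = 0 for α > 0).
Setting u(297) equal to that: 297^α = 0.72·500^α ⇒ (297/500)^α = 0.72.
α = ln(0.72) / ln(297/500) = -0.3285041/-0.5208760 ≈ 0.6307.

α ≈ 0.6307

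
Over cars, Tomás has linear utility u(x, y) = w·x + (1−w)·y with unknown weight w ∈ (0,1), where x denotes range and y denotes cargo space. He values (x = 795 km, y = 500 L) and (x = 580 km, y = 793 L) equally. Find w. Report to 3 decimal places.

u(795,500) = u(580,793) means w·795 + (1−w)·500 = w·580 + (1−w)·793.
Collecting terms: w·215 = (1−w)·293.
The marginal rate of substitution is 293/215, so w = 293/(215+293) = 0.577.

w = 0.577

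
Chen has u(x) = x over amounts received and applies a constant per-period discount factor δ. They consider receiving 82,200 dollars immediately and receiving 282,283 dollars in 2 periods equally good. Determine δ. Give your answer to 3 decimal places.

The payoff in 2 periods is discounted by δ^2, so u(82200) = δ^2·u(282283) and δ^2 = u(82200)/u(282283).
With u(x) = x: δ^2 = 82200/282283 = 0.29120.
Taking the square root: δ = 0.29120^(1/2) ≈ 0.540.

δ ≈ 0.540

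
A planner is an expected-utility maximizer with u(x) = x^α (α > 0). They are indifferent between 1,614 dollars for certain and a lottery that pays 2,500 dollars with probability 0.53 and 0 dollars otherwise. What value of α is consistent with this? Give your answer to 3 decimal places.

α ≈ 1.451

EU(lottery) = 0.53·2500^α + 0.47·0 = 0.53·2500^α.
Equating: 1614^α = 0.53·2500^α, i.e. 0.6456^α = 0.53.
Taking logs: α·ln(1614/2500) = ln(0.53), so α = -0.634878 / -0.437575 ≈ 1.451.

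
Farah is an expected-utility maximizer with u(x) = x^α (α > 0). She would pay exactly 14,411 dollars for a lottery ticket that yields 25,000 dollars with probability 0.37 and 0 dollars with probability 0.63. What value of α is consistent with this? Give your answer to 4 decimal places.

The lottery's expected utility is 0.37·u(25000) + 0.63·u(0) = 0.37·25000^α (since u(0) = 0 for α > 0).
Equating: 14411^α = 0.37·25000^α, i.e. 0.5764^α = 0.37.
Take logs: α = ln 0.37 / ln(14411/25000) ≈ 1.804830.

α ≈ 1.8048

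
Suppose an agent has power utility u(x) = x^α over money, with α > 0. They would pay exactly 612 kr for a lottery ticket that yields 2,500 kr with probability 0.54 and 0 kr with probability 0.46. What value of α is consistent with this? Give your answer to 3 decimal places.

α ≈ 0.438

The lottery's expected utility is 0.54·u(2500) + 0.46·u(0) = 0.54·2500^α (since u(0) = 0 for α > 0).
Equating: 612^α = 0.54·2500^α, i.e. 0.2448^α = 0.54.
Taking logs: α·ln(612/2500) = ln(0.54), so α = -0.616186 / -1.407314 ≈ 0.438.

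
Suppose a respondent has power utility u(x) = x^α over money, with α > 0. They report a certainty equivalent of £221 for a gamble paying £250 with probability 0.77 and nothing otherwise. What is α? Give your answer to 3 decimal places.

The lottery's expected utility is 0.77·u(250) + 0.23·u(0) = 0.77·250^α (since u(0) = 0 for α > 0).
Setting u(221) equal to that: 221^α = 0.77·250^α ⇒ (221/250)^α = 0.77.
α = ln(0.77) / ln(221/250) = -0.261365/-0.123298 ≈ 2.120.

α ≈ 2.120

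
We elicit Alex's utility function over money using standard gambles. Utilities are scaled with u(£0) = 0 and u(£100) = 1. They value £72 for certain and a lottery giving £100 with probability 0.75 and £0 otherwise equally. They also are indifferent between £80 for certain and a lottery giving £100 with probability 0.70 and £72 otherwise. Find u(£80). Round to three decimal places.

First, u(£72) = 0.75·u(£100) + 0.25·u(£0) = 0.75.
Chaining: u(£80) = 0.70·1.00 + 0.30·0.75 = 0.9250.

0.925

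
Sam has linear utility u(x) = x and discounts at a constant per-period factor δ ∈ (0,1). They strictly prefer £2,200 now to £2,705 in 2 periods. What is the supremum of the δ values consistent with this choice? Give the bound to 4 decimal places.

Under u(x) = x this choice says 2200 > δ^2·2705.
Hence δ^2 < 2200/2705 = 0.81331, and x ↦ x^(1/2) is increasing on (0,∞).
δ < 0.81331^(1/2) = 0.9018.

δ < 0.9018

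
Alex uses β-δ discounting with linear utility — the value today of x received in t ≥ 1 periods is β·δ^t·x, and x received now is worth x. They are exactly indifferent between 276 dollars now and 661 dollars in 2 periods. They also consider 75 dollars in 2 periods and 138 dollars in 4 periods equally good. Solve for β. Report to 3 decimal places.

Both payoffs in the second observation are in the future, so β drops out: δ^2·75 = δ^4·138 ⇒ δ^2 = 75/138 = 0.54348, so δ = 0.73721.
Substituting δ into 276 = β·δ^2·661: β = 276/(359.239) ≈ 0.768.

β ≈ 0.768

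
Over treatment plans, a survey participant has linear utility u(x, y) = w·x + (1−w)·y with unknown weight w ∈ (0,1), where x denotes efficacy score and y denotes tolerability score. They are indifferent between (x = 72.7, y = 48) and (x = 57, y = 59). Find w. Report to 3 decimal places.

w = 0.412

u(72.7,48) = u(57,59) means w·72.7 + (1−w)·48 = w·57 + (1−w)·59.
w·(72.7−57) = (1−w)·(59−48), i.e. w·15.7 = (1−w)·11.
Hence w = 11/(15.7+11) = 11/26.7 = 0.412.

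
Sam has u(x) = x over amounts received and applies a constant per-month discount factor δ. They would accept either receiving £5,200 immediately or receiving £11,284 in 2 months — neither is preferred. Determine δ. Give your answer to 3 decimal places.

Equating discounted utilities: u(5200) = δ^2·u(11284) ⇒ δ^2 = u(5200)/u(11284).
With u(x) = x: δ^2 = 5200/11284 = 0.46083.
So δ = 0.46083^(1/2) ≈ 0.679.

δ ≈ 0.679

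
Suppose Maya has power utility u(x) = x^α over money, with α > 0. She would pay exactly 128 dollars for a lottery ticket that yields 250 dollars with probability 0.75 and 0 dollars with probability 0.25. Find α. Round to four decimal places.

EU(lottery) = 0.75·250^α + 0.25·0 = 0.75·250^α.
Equating: 128^α = 0.75·250^α, i.e. 0.5120^α = 0.75.
Taking logs: α·ln(128/250) = ln(0.75), so α = -0.2876821 / -0.6694307 ≈ 0.4297.

α ≈ 0.4297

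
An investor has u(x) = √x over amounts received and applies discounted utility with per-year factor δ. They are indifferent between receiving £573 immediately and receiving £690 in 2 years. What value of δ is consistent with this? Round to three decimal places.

The payoff in 2 years is discounted by δ^2, so u(573) = δ^2·u(690) and δ^2 = u(573)/u(690).
With u(x) = √x: δ^2 = √573/√690 = √(573/690) = 0.91128.
Taking the square root: δ = 0.91128^(1/2) ≈ 0.955.

δ ≈ 0.955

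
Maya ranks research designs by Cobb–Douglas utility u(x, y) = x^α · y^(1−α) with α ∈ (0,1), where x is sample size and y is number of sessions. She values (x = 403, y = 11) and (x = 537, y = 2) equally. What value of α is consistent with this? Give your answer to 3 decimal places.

The Cobb–Douglas utilities coincide, so 403^α·11^(1−α) = 537^α·2^(1−α).
Rearrange to (403/537)^α = (2/11)^(1−α) and take logs: α·-0.287062 = (1−α)·-1.704748.
With A = -0.287062 and B = -1.704748: α·A = (1−α)·B, so α = B/(A+B) = -1.704748/-1.991810 ≈ 0.856.

α ≈ 0.856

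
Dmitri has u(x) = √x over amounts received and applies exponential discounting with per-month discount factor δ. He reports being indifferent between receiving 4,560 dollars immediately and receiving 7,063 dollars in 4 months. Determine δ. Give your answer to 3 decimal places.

Indifference means u(4560) = δ^4 · u(7063), so δ^4 = u(4560)/u(7063).
With u(x) = √x: δ^4 = √4560/√7063 = √(4560/7063) = 0.80350.
So δ = 0.80350^(1/4) ≈ 0.947.

δ ≈ 0.947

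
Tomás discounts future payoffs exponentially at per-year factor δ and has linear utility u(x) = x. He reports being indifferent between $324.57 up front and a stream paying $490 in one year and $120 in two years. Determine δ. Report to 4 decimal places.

δ ≈ 0.5800

Equating present values: 324.57 = 490δ + 120δ².
Rearranged: 120δ² + 490δ − 324.57 = 0.
δ = (−490 + √(490² + 4·120·324.57)) / (2·120) = (−490 + √395893.60) / 240 ≈ 0.5800.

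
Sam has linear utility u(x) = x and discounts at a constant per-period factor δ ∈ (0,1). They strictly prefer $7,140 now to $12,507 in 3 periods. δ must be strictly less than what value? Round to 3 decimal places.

δ < 0.830

Comparing present values: 7140 > δ^3·12507.
So δ^3 < 7140/12507 = 0.57088; taking the cube root of both positive sides preserves the inequality.
δ < (7140/12507)^(1/3) ≈ 0.830.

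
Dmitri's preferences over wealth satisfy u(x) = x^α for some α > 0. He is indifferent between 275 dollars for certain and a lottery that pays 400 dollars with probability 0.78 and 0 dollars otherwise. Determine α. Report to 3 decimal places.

α ≈ 0.663

Since u(0) = 0, the lottery's EU is 0.78·400^α.
Setting u(275) equal to that: 275^α = 0.78·400^α ⇒ (275/400)^α = 0.78.
Taking logs: α·ln(275/400) = ln(0.78), so α = -0.248461 / -0.374693 ≈ 0.663.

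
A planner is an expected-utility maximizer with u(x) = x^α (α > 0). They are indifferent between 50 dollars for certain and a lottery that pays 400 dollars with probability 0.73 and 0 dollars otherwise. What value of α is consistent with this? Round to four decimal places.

Since u(0) = 0, the lottery's EU is 0.73·400^α.
Equating: 50^α = 0.73·400^α, i.e. 0.1250^α = 0.73.
Take logs: α = ln 0.73 / ln(50/400) ≈ 0.151344.

α ≈ 0.1513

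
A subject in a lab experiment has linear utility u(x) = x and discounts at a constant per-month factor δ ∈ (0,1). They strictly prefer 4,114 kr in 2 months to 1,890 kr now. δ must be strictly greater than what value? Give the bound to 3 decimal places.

Under u(x) = x this choice says 1890 < δ^2·4114.
Hence δ^2 > 1890/4114 = 0.45941, and x ↦ x^(1/2) is increasing on (0,∞).
δ > 0.45941^(1/2) = 0.678.

δ > 0.678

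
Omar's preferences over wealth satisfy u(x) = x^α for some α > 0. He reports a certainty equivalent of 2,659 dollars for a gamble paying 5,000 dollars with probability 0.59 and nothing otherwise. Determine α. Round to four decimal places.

EU(lottery) = 0.59·5000^α + 0.41·0 = 0.59·5000^α.
Setting u(2659) equal to that: 2659^α = 0.59·5000^α ⇒ (2659/5000)^α = 0.59.
Taking logs: α·ln(2659/5000) = ln(0.59), so α = -0.5276327 / -0.6314878 ≈ 0.8355.

α ≈ 0.8355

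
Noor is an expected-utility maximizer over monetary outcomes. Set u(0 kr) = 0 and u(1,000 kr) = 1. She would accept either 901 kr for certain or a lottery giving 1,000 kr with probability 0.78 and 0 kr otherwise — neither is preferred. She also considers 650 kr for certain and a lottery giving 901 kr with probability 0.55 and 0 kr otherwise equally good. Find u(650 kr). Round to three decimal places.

From the first indifference, u(901 kr) = 0.78·u(1,000 kr) + 0.22·u(0 kr) = 0.78·1 + 0.22·0 = 0.78.
Then u(650 kr) = 0.55·u(901 kr) + 0.45·u(0 kr) = 0.55·0.78 + 0.45·0.00 = 0.4290.

0.429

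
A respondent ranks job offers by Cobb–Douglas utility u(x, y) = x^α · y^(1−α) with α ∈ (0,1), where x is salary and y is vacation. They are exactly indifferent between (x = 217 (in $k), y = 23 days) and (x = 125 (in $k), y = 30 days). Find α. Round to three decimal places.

α ≈ 0.325

Indifference: 217^α · 23^(1−α) = 125^α · 30^(1−α).
(217/125)^α = (30/23)^(1−α); take logs: α·ln(217/125) = (1−α)·ln(30/23), i.e. α·0.551584 = (1−α)·0.265703.
Thus α·(0.817287) = 0.265703, so α = 0.265703/0.817287 ≈ 0.325.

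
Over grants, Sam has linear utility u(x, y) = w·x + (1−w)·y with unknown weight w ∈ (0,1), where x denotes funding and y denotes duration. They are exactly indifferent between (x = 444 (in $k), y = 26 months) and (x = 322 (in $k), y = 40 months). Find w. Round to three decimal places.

Equating utilities: w·444 + (1−w)·26 = w·322 + (1−w)·40.
Rearranging, 122·w − 14·(1−w) = 0.
Hence w = 14/(122+14) = 14/136 = 0.103.

w = 0.103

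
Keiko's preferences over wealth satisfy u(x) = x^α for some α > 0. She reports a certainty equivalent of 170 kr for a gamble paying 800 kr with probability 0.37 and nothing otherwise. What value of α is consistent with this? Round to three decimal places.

α ≈ 0.642

EU(lottery) = 0.37·800^α + 0.63·0 = 0.37·800^α.
Indifference: 170^α = 0.37·800^α, so (170/800)^α = 0.37.
Take logs: α = ln 0.37 / ln(170/800) ≈ 0.64194.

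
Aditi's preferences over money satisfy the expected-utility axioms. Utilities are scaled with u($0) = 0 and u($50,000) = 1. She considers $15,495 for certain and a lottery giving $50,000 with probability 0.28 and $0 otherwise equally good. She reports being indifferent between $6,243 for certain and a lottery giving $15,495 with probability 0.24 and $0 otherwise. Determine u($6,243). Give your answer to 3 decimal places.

First, u($15,495) = 0.28·u($50,000) + 0.72·u($0) = 0.28.
Chaining: u($6,243) = 0.24·0.28 + 0.76·0.00 = 0.0672.

0.067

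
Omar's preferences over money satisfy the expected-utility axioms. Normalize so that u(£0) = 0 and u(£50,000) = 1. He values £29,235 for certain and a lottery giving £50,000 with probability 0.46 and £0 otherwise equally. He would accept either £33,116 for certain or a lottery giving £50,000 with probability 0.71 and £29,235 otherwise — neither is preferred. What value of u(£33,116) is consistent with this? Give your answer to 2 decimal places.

0.84

First, u(£29,235) = 0.46·u(£50,000) + 0.54·u(£0) = 0.46.
Chaining: u(£33,116) = 0.71·1.00 + 0.29·0.46 = 0.8434.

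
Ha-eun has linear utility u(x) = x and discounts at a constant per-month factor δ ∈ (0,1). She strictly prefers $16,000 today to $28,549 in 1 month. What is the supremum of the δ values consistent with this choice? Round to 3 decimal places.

δ < 0.560

The preference means 16000 > δ·28549.
So δ < 16000/28549 = 0.56044.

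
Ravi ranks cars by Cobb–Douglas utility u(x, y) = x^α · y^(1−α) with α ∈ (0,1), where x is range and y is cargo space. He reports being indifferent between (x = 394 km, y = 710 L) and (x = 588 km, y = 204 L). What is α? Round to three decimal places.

α ≈ 0.757

The Cobb–Douglas utilities coincide, so 394^α·710^(1−α) = 588^α·204^(1−α).
Rearrange to (394/588)^α = (204/710)^(1−α) and take logs: α·-0.400376 = (1−α)·-1.247145.
Thus α·(-1.647521) = -1.247145, so α = -1.247145/-1.647521 ≈ 0.757.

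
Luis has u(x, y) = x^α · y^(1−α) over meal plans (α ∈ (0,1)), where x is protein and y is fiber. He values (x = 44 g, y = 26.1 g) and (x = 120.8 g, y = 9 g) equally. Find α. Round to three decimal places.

Set the two utilities equal: 44^α·26.1^(1−α) = 120.8^α·9^(1−α).
Rearrange to (44/120.8)^α = (9/26.1)^(1−α) and take logs: α·-1.009947 = (1−α)·-1.064711.
Thus α·(-2.074658) = -1.064711, so α = -1.064711/-2.074658 ≈ 0.513.

α ≈ 0.513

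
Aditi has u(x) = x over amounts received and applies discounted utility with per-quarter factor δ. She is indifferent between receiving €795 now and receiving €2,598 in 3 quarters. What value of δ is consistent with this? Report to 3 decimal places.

The payoff in 3 quarters is discounted by δ^3, so u(795) = δ^3·u(2598) and δ^3 = u(795)/u(2598).
With u(x) = x: δ^3 = 795/2598 = 0.30600.
So δ = 0.30600^(1/3) ≈ 0.674.

δ ≈ 0.674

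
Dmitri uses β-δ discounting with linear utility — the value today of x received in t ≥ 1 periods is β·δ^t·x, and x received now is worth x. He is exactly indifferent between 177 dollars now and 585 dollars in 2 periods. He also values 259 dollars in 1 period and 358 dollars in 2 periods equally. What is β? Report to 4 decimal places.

β ≈ 0.5781

The second indifference involves only future payoffs, so β cancels: β·δ^1·259 = β·δ^2·358, giving δ = 259/358 = 0.72346.
The first indifference: 177 = β·δ^2·585, so β = 177/(δ^2·585) = 177/(0.52340·585) ≈ 0.5781.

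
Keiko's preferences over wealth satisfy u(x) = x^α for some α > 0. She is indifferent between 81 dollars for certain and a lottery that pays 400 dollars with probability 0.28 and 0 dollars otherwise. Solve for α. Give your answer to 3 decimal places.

EU(lottery) = 0.28·400^α + 0.72·0 = 0.28·400^α.
Equating: 81^α = 0.28·400^α, i.e. 0.2025^α = 0.28.
Taking logs: α·ln(81/400) = ln(0.28), so α = -1.272966 / -1.597015 ≈ 0.797.

α ≈ 0.797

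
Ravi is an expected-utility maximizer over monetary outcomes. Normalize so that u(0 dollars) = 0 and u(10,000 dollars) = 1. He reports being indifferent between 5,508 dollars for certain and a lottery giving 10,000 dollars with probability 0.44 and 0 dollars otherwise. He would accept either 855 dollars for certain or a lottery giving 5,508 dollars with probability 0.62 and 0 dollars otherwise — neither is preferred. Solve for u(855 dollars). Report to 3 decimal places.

0.273

From the first indifference, u(5,508 dollars) = 0.44·u(10,000 dollars) + 0.56·u(0 dollars) = 0.44·1 + 0.56·0 = 0.44.
The second indifference gives u(855 dollars) = 0.62·u(5,508 dollars) + 0.38·u(0 dollars) = 0.62·0.44 + 0.38·0.00 = 0.2728.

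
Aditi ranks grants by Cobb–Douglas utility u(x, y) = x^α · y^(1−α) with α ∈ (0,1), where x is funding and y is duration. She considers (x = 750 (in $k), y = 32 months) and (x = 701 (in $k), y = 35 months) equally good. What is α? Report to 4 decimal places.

Set the two utilities equal: 750^α·32^(1−α) = 701^α·35^(1−α).
(750/701)^α = (35/32)^(1−α); take logs: α·ln(750/701) = (1−α)·ln(35/32), i.e. α·0.0675653 = (1−α)·0.0896122.
Thus α·(0.1571775) = 0.0896122, so α = 0.0896122/0.1571775 ≈ 0.5701.

α ≈ 0.5701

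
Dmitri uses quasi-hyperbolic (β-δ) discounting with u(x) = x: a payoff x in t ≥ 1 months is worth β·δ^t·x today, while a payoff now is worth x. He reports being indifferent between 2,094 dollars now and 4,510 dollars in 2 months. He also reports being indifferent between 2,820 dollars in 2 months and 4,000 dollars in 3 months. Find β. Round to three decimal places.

The second indifference involves only future payoffs, so β cancels: β·δ^2·2820 = β·δ^3·4000, giving δ = 2820/4000 = 0.70500.
The first indifference: 2094 = β·δ^2·4510, so β = 2094/(δ^2·4510) = 2094/(0.49702·4510) ≈ 0.934.

β ≈ 0.934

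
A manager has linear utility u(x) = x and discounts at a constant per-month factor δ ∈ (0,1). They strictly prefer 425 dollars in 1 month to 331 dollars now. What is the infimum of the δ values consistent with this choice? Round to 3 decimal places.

δ > 0.779

Under u(x) = x this choice says 331 < δ·425.
So δ > 331/425 = 0.77882.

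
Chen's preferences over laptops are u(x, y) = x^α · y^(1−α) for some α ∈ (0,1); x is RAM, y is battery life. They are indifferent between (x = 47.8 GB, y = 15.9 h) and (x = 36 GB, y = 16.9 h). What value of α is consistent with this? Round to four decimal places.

Indifference: 47.8^α · 15.9^(1−α) = 36^α · 16.9^(1−α).
Taking logs: α·ln 47.8 + (1−α)·ln 15.9 = α·ln 36 + (1−α)·ln 16.9, i.e. α·0.2835067 = (1−α)·0.0609945.
With A = 0.2835067 and B = 0.0609945: α·A = (1−α)·B, so α = B/(A+B) = 0.0609945/0.3445012 ≈ 0.1771.

α ≈ 0.1771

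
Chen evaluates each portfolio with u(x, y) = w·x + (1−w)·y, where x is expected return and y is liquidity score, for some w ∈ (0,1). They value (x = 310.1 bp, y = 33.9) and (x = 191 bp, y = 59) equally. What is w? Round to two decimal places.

w = 0.17

Indifference: w·310.1 + (1−w)·33.9 = w·191 + (1−w)·59.
Rearranging, 119.1·w − 25.1·(1−w) = 0.
The marginal rate of substitution is 25.1/119.1, so w = 25.1/(119.1+25.1) = 0.17.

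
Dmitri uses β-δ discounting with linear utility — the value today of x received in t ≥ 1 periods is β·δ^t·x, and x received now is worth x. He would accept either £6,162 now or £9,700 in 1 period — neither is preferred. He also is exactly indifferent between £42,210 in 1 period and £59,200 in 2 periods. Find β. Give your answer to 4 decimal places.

From the later pair, β·δ^1·42210 = β·δ^2·59200; dividing through, δ = 42210/59200 = 0.71301.
Substituting δ into 6162 = β·δ·9700: β = 6162/(6916.166) ≈ 0.8910.

β ≈ 0.8910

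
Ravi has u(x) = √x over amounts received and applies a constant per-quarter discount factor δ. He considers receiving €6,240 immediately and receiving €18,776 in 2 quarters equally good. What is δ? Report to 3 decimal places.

δ ≈ 0.759

The payoff in 2 quarters is discounted by δ^2, so u(6240) = δ^2·u(18776) and δ^2 = u(6240)/u(18776).
Since u(x) = √x, δ^2 = √(6240/18776) = 0.57649.
Hence δ = (0.57649)^(1/2) = 0.75927.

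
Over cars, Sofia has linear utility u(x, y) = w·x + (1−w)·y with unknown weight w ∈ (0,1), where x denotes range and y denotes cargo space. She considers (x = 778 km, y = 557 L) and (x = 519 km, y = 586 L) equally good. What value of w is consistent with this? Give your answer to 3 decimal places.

w = 0.101

u(778,557) = u(519,586) means w·778 + (1−w)·557 = w·519 + (1−w)·586.
w·(778−519) = (1−w)·(586−557), i.e. w·259 = (1−w)·29.
So w/(1−w) = 29/259 = 0.1120, giving w = 29/(259+29) = 0.101.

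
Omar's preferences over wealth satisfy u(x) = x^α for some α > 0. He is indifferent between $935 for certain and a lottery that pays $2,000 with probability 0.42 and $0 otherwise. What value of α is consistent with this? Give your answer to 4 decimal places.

α ≈ 1.1409

Since u(0) = 0, the lottery's EU is 0.42·2000^α.
Setting u(935) equal to that: 935^α = 0.42·2000^α ⇒ (935/2000)^α = 0.42.
α = ln(0.42) / ln(935/2000) = -0.8675006/-0.7603559 ≈ 1.1409.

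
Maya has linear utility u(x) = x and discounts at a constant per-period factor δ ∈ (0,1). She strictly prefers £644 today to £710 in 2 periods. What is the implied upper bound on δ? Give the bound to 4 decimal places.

δ < 0.9524

The preference means 644 > δ^2·710.
So δ^2 < 644/710 = 0.90704; taking the square root of both positive sides preserves the inequality.
δ < 0.90704^(1/2) = 0.9524.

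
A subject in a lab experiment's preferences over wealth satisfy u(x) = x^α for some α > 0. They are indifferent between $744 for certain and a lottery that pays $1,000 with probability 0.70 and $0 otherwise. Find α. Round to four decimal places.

α ≈ 1.2061

Since u(0) = 0, the lottery's EU is 0.70·1000^α.
Equating: 744^α = 0.70·1000^α, i.e. 0.7440^α = 0.70.
Taking logs: α·ln(744/1000) = ln(0.70), so α = -0.3566749 / -0.2957142 ≈ 1.2061.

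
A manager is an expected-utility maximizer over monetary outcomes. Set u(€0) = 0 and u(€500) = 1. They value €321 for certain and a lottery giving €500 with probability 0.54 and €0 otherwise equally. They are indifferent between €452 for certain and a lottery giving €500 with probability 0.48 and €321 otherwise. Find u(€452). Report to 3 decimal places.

First, u(€321) = 0.54·u(€500) + 0.46·u(€0) = 0.54.
Then u(€452) = 0.48·u(€500) + 0.52·u(€321) = 0.48·1.00 + 0.52·0.54 = 0.7608.

0.761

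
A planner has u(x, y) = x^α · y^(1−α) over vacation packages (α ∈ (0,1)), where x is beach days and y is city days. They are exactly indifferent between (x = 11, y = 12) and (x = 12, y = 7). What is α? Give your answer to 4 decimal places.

Indifference: 11^α · 12^(1−α) = 12^α · 7^(1−α).
Taking logs: α·ln 11 + (1−α)·ln 12 = α·ln 12 + (1−α)·ln 7, i.e. α·-0.0870114 = (1−α)·-0.5389965.
Thus α·(-0.6260079) = -0.5389965, so α = -0.5389965/-0.6260079 ≈ 0.8610.

α ≈ 0.8610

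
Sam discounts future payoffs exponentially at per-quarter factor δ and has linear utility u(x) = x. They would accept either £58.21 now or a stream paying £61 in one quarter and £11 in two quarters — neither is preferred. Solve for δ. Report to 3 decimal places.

Present value of the stream is 61·δ + 11·δ². Indifference gives 61δ + 11δ² = 58.21.
Rearranged: 11δ² + 61δ − 58.21 = 0.
The positive root is δ = [−61 + √(61² + 4·11·58.21)] / (2·11) = (−61 + 79.261)/22 ≈ 0.830.

δ ≈ 0.830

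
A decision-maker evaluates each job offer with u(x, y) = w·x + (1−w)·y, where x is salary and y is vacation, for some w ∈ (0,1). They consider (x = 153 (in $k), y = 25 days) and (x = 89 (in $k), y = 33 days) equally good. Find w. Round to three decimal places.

u(153,25) = u(89,33) means w·153 + (1−w)·25 = w·89 + (1−w)·33.
Collecting terms: w·64 = (1−w)·8.
Hence w = 8/(64+8) = 8/72 = 0.111.

w = 0.111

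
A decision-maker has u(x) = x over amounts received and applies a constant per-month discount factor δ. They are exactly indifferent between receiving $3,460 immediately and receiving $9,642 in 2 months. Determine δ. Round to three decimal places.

Equating discounted utilities: u(3460) = δ^2·u(9642) ⇒ δ^2 = u(3460)/u(9642).
With u(x) = x: δ^2 = 3460/9642 = 0.35885.
Hence δ = (0.35885)^(1/2) = 0.59904.

δ ≈ 0.599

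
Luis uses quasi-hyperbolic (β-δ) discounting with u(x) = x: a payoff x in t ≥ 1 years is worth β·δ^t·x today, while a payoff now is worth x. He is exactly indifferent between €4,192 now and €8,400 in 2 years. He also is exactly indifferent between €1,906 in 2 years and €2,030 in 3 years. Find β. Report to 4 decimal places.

β ≈ 0.5661

The second indifference involves only future payoffs, so β cancels: β·δ^2·1906 = β·δ^3·2030, giving δ = 1906/2030 = 0.93892.
Substituting δ into 4192 = β·δ^2·8400: β = 4192/(7405.135) ≈ 0.5661.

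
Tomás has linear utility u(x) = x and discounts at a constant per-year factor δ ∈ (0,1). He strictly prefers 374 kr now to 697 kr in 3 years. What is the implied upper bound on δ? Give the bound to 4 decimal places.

Comparing present values: 374 > δ^3·697.
Hence δ^3 < 374/697 = 0.53659, and x ↦ x^(1/3) is increasing on (0,∞).
δ < 0.53659^(1/3) = 0.8126.

δ < 0.8126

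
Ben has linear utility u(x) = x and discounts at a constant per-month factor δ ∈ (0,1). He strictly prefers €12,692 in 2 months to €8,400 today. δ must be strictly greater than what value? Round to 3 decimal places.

δ > 0.814

Under u(x) = x this choice says 8400 < δ^2·12692.
Hence δ^2 > 8400/12692 = 0.66183, and x ↦ x^(1/2) is increasing on (0,∞).
δ > (8400/12692)^(1/2) ≈ 0.814.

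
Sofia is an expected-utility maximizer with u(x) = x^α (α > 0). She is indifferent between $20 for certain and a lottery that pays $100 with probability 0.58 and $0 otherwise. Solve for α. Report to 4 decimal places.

α ≈ 0.3385

EU(lottery) = 0.58·100^α + 0.42·0 = 0.58·100^α.
Setting u(20) equal to that: 20^α = 0.58·100^α ⇒ (20/100)^α = 0.58.
α = ln(0.58) / ln(20/100) = -0.5447272/-1.6094379 ≈ 0.3385.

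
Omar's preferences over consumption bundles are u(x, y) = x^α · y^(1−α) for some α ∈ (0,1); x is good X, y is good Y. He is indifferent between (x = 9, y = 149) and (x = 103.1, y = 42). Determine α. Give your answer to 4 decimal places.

The Cobb–Douglas utilities coincide, so 9^α·149^(1−α) = 103.1^α·42^(1−α).
Taking logs: α·ln 9 + (1−α)·ln 149 = α·ln 103.1 + (1−α)·ln 42, i.e. α·-2.4384748 = (1−α)·-1.2662767.
With A = -2.4384748 and B = -1.2662767: α·A = (1−α)·B, so α = B/(A+B) = -1.2662767/-3.7047515 ≈ 0.3418.

α ≈ 0.3418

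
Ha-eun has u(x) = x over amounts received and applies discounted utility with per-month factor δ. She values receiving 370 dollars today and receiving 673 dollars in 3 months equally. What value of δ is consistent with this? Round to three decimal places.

Equating discounted utilities: u(370) = δ^3·u(673) ⇒ δ^3 = u(370)/u(673).
With u(x) = x: δ^3 = 370/673 = 0.54978.
Hence δ = (0.54978)^(1/3) = 0.81921.

δ ≈ 0.819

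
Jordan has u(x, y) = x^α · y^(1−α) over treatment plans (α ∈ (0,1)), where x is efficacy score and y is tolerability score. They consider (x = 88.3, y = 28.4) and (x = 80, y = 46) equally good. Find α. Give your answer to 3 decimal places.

α ≈ 0.830

Indifference: 88.3^α · 28.4^(1−α) = 80^α · 46^(1−α).
Rearrange to (88.3/80)^α = (46/28.4)^(1−α) and take logs: α·0.098713 = (1−α)·0.482252.
Thus α·(0.580965) = 0.482252, so α = 0.482252/0.580965 ≈ 0.830.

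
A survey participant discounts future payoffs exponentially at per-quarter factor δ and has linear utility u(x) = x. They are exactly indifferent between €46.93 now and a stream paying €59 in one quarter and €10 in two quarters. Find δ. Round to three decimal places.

The stream is worth 59δ + 10δ² today, so 59δ + 10δ² = 46.93.
Rearranged: 10δ² + 59δ − 46.93 = 0.
δ = (−59 + √(59² + 4·10·46.93)) / (2·10) = (−59 + √5358.20) / 20 ≈ 0.710.

δ ≈ 0.710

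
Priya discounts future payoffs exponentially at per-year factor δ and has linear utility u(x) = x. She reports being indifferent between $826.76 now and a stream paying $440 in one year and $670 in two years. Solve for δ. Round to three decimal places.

The stream is worth 440δ + 670δ² today, so 440δ + 670δ² = 826.76.
That is, 670δ² + 440δ − 826.76 = 0, a quadratic in δ.
By the quadratic formula (taking the positive root), δ = (−440 + √2409316.80) / 1340 ≈ 0.830.

δ ≈ 0.830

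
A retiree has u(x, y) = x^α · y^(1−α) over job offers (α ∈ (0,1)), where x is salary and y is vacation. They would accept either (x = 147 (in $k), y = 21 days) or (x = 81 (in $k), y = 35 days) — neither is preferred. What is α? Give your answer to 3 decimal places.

Indifference: 147^α · 21^(1−α) = 81^α · 35^(1−α).
Taking logs: α·ln 147 + (1−α)·ln 21 = α·ln 81 + (1−α)·ln 35, i.e. α·0.595983 = (1−α)·0.510826.
So α/(1−α) = (0.510826)/(0.595983) = 0.857115, and α = 0.857115/1.857115 ≈ 0.462.

α ≈ 0.462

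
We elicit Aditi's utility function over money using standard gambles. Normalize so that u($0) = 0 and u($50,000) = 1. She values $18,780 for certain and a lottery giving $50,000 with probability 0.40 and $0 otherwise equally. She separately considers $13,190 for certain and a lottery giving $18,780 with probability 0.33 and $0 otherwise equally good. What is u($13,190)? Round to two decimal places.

0.13

First, u($18,780) = 0.40·u($50,000) + 0.60·u($0) = 0.40.
Chaining: u($13,190) = 0.33·0.40 + 0.67·0.00 = 0.1320.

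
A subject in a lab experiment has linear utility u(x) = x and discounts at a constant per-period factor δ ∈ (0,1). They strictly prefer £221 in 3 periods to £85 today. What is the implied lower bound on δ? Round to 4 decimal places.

δ > 0.7272

Comparing present values: 85 < δ^3·221.
Dividing by 221: δ^3 > 0.38462. Both sides are positive, so the cube root keeps the direction.
δ > 0.38462^(1/3) = 0.7272.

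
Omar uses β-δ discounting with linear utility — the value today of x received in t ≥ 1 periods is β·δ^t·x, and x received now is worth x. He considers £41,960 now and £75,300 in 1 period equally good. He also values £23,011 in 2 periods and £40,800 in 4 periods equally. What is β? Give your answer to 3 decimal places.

From the later pair, β·δ^2·23011 = β·δ^4·40800; dividing through, δ^2 = 23011/40800 = 0.56400, so δ = 0.75100.
The first indifference: 41960 = β·δ·75300, so β = 41960/(δ·75300) = 41960/(0.75100·75300) ≈ 0.742.

β ≈ 0.742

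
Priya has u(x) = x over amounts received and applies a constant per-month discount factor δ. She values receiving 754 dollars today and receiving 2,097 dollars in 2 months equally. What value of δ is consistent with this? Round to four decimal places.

δ ≈ 0.5996

The payoff in 2 months is discounted by δ^2, so u(754) = δ^2·u(2097) and δ^2 = u(754)/u(2097).
With u(x) = x: δ^2 = 754/2097 = 0.35956.
Taking the square root: δ = 0.35956^(1/2) ≈ 0.5996.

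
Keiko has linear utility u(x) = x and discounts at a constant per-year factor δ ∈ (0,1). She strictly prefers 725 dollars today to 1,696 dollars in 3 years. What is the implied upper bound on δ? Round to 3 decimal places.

δ < 0.753

The preference means 725 > δ^3·1696.
So δ^3 < 725/1696 = 0.42748; taking the cube root of both positive sides preserves the inequality.
δ < (725/1696)^(1/3) ≈ 0.753.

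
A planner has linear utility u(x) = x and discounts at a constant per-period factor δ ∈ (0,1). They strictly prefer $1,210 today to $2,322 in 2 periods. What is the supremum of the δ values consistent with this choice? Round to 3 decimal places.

Comparing present values: 1210 > δ^2·2322.
Hence δ^2 < 1210/2322 = 0.52110, and x ↦ x^(1/2) is increasing on (0,∞).
δ < (1210/2322)^(1/2) ≈ 0.722.

δ < 0.722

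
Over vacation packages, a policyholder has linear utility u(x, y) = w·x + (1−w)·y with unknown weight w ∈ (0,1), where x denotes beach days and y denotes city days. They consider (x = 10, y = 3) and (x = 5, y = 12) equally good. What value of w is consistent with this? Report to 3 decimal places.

u(10,3) = u(5,12) means w·10 + (1−w)·3 = w·5 + (1−w)·12.
Rearranging, 5·w − 9·(1−w) = 0.
So w/(1−w) = 9/5 = 1.8000, giving w = 9/(5+9) = 0.643.

w = 0.643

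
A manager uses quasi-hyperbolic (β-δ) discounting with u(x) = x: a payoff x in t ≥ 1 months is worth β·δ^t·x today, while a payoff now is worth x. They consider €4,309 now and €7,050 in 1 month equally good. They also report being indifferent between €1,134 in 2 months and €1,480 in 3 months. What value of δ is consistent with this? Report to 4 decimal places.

δ ≈ 0.7662

The second indifference involves only future payoffs, so β cancels: β·δ^2·1134 = β·δ^3·1480, giving δ = 1134/1480 = 0.76622.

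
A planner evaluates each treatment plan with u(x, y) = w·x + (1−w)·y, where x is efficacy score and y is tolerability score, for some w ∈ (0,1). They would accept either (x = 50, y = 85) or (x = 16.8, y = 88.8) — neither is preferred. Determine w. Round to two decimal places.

Indifference: w·50 + (1−w)·85 = w·16.8 + (1−w)·88.8.
w·(50−16.8) = (1−w)·(88.8−85), i.e. w·33.2 = (1−w)·3.8.
So w/(1−w) = 3.8/33.2 = 0.1145, giving w = 3.8/(33.2+3.8) = 0.10.

w = 0.10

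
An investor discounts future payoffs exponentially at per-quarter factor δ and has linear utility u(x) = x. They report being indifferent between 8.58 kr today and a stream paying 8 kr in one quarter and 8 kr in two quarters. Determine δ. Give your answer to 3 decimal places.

Present value of the stream is 8·δ + 8·δ². Indifference gives 8δ + 8δ² = 8.58.
Rearranged: 8δ² + 8δ − 8.58 = 0.
By the quadratic formula (taking the positive root), δ = (−8 + √338.56) / 16 ≈ 0.650.

δ ≈ 0.650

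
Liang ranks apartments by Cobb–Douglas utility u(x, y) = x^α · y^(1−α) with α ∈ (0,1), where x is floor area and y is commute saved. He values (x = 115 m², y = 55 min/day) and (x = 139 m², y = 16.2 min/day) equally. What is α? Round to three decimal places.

The Cobb–Douglas utilities coincide, so 115^α·55^(1−α) = 139^α·16.2^(1−α).
Taking logs: α·ln 115 + (1−α)·ln 55 = α·ln 139 + (1−α)·ln 16.2, i.e. α·-0.189542 = (1−α)·-1.222322.
So α/(1−α) = (-1.222322)/(-0.189542) = 6.448819, and α = 6.448819/7.448819 ≈ 0.866.

α ≈ 0.866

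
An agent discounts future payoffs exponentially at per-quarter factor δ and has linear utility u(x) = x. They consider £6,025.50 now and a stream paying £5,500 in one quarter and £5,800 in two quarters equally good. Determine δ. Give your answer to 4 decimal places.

δ ≈ 0.6500

Equating present values: 6025.50 = 5500δ + 5800δ².
So 5800δ² + 5500δ − 6025.50 = 0.
By the quadratic formula (taking the positive root), δ = (−5500 + √170041600.00) / 11600 ≈ 0.6500.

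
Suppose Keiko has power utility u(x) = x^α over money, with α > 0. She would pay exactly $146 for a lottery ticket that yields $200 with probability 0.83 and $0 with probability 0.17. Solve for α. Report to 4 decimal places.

The lottery's expected utility is 0.83·u(200) + 0.17·u(0) = 0.83·200^α (since u(0) = 0 for α > 0).
Indifference: 146^α = 0.83·200^α, so (146/200)^α = 0.83.
Taking logs: α·ln(146/200) = ln(0.83), so α = -0.1863296 / -0.3147107 ≈ 0.5921.

α ≈ 0.5921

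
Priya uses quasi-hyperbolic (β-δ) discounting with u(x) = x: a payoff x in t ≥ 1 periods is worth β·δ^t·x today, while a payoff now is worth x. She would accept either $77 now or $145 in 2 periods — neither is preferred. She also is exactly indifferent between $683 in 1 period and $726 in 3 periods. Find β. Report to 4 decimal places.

β ≈ 0.5645

From the later pair, β·δ^1·683 = β·δ^3·726; dividing through, δ^2 = 683/726 = 0.94077, so δ = 0.96993.
Substituting δ into 77 = β·δ^2·145: β = 77/(136.412) ≈ 0.5645.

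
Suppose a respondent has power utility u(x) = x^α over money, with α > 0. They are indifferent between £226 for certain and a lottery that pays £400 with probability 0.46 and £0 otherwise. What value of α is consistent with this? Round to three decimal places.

α ≈ 1.360

EU(lottery) = 0.46·400^α + 0.54·0 = 0.46·400^α.
Indifference: 226^α = 0.46·400^α, so (226/400)^α = 0.46.
Take logs: α = ln 0.46 / ln(226/400) ≈ 1.36011.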